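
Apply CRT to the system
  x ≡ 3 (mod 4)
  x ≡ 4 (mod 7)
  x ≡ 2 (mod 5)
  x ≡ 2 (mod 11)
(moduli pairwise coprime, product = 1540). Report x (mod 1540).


Product of moduli M = 4 · 7 · 5 · 11 = 1540.
Merge one congruence at a time:
  Start: x ≡ 3 (mod 4).
  Combine with x ≡ 4 (mod 7); new modulus lcm = 28.
    Write x = 3 + 4·t and substitute into x ≡ 4 (mod 7): 4·t ≡ 4 − 3 = 1 (mod 7).
    The inverse of 4 mod 7 is 2 (since 4·2 = 8 = 1·7 + 1), so t ≡ 2·1 = 2 ≡ 2 (mod 7).
    Then x = 3 + 4·2 = 11, valid modulo lcm(4, 7) = 28: x ≡ 11 (mod 28).
  Combine with x ≡ 2 (mod 5); new modulus lcm = 140.
    Write x = 11 + 28·t and substitute into x ≡ 2 (mod 5): 28·t ≡ 2 − 11 = -9 (mod 5).
    Reduce coefficients mod 5: 3·t ≡ 1 (mod 5).
    The inverse of 3 mod 5 is 2 (since 3·2 = 6 = 1·5 + 1), so t ≡ 2·1 = 2 ≡ 2 (mod 5).
    Then x = 11 + 28·2 = 67, valid modulo lcm(28, 5) = 140: x ≡ 67 (mod 140).
  Combine with x ≡ 2 (mod 11); new modulus lcm = 1540.
    Write x = 67 + 140·t and substitute into x ≡ 2 (mod 11): 140·t ≡ 2 − 67 = -65 (mod 11).
    Reduce coefficients mod 11: 8·t ≡ 1 (mod 11).
    The inverse of 8 mod 11 is 7 (since 8·7 = 56 = 5·11 + 1), so t ≡ 7·1 = 7 ≡ 7 (mod 11).
    Then x = 67 + 140·7 = 1047, valid modulo lcm(140, 11) = 1540: x ≡ 1047 (mod 1540).
Verify against each original: 1047 mod 4 = 3, 1047 mod 7 = 4, 1047 mod 5 = 2, 1047 mod 11 = 2.

x ≡ 1047 (mod 1540).


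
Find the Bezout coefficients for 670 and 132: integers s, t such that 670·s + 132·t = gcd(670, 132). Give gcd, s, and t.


Euclidean algorithm on (670, 132) — divide until remainder is 0:
  670 = 5 · 132 + 10
  132 = 13 · 10 + 2
  10 = 5 · 2 + 0
gcd(670, 132) = 2.
Track Bezout coefficients alongside the remainders: start with r₀ = 670 = a·1 + b·0 (s = 1, t = 0) and r₁ = 132 = a·0 + b·1 (s = 0, t = 1); each new remainder r_{k+1} = r_{k-1} − q_k·r_k inherits s_{k+1} = s_{k-1} − q_k·s_k, t_{k+1} = t_{k-1} − q_k·t_k, so r_k = a·s_k + b·t_k at every step:
  q = 5: r = 10, s = 1 − 5·0 = 1, t = 0 − 5·1 = -5  (check: 670·1 + 132·(-5) = 10)
  q = 13: r = 2, s = 0 − 13·1 = -13, t = 1 − 13·(-5) = 66  (check: 670·(-13) + 132·66 = 2)
The row with r = 2 (the gcd) gives the Bezout coefficients s = -13, t = 66.
Result: 670 · (-13) + 132 · (66) = 2.

gcd(670, 132) = 2; s = -13, t = 66 (check: 670·(-13) + 132·66 = 2).


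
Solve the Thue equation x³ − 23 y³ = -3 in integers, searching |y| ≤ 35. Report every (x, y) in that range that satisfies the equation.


The equation is x³ - 23y³ = -3. For fixed y, x³ = 23·y³ − 3, so a solution requires the RHS to be a perfect cube.
Strategy: iterate y from -35 to 35, compute RHS = 23·y³ − 3, and check whether it is a (positive or negative) perfect cube.
Check small values of y:
  y = 0: RHS = -3 is not a perfect cube.
  y = 1: RHS = 20 is not a perfect cube.
  y = -1: RHS = -26 is not a perfect cube.
  y = 2: RHS = 181 is not a perfect cube.
  y = -2: RHS = -187 is not a perfect cube.
  y = 3: RHS = 618 is not a perfect cube.
  y = -3: RHS = -624 is not a perfect cube.
Continuing the search up to |y| = 35 finds no solutions either.
No (x, y) in the scanned range satisfies the equation.

No integer solutions with |y| ≤ 35.


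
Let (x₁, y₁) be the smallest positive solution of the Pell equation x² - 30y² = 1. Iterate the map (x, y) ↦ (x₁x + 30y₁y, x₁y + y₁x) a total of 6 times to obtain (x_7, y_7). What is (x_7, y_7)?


Step 1: Find the fundamental solution (x₁, y₁) of x² - 30y² = 1.
  Expand √30 as a continued fraction. a₀ = ⌊√30⌋ = 5; iterate m_{k+1} = d_k·a_k − m_k, d_{k+1} = (30 − m_{k+1}²)/d_k, a_{k+1} = ⌊(a₀ + m_{k+1})/d_{k+1}⌋ (starting m₀ = 0, d₀ = 1), with convergents p_k = a_k·p_{k-1} + p_{k-2}, q_k = a_k·q_{k-1} + q_{k-2} (p₋₁ = 1, q₋₁ = 0):
  k = 0: a₀ = 5; p₀/q₀ = 5/1; p₀² − 30·q₀² = 25 − 30 = -5.
  k = 1: m = 5, d = 5, a = ⌊(5 + 5)/5⌋ = 2; p/q = (2·5 + 1)/(2·1 + 0) = 11/2; p² − 30·q² = 121 − 120 = 1.
  The first convergent with p² − 30·q² = 1 gives the fundamental solution (x₁, y₁) = (11, 2).
Step 2: Apply the recurrence (x_{n+1}, y_{n+1}) = (x₁x_n + 30y₁y_n, x₁y_n + y₁x_n) repeatedly.
  From (x_1, y_1) = (11, 2): x_2 = 11·11 + 30·2·2 = 241; y_2 = 11·2 + 2·11 = 44.
  From (x_2, y_2) = (241, 44): x_3 = 11·241 + 30·2·44 = 5291; y_3 = 11·44 + 2·241 = 966.
  From (x_3, y_3) = (5291, 966): x_4 = 11·5291 + 30·2·966 = 116161; y_4 = 11·966 + 2·5291 = 21208.
  From (x_4, y_4) = (116161, 21208): x_5 = 11·116161 + 30·2·21208 = 2550251; y_5 = 11·21208 + 2·116161 = 465610.
  From (x_5, y_5) = (2550251, 465610): x_6 = 11·2550251 + 30·2·465610 = 55989361; y_6 = 11·465610 + 2·2550251 = 10222212.
  From (x_6, y_6) = (55989361, 10222212): x_7 = 11·55989361 + 30·2·10222212 = 1229215691; y_7 = 11·10222212 + 2·55989361 = 224423054.
Step 3: Verify x_7² - 30·y_7² = 1510971215000607481 - 1510971215000607480 = 1 (should be 1). ✓

(x_1, y_1) = (11, 2); (x_7, y_7) = (1229215691, 224423054).


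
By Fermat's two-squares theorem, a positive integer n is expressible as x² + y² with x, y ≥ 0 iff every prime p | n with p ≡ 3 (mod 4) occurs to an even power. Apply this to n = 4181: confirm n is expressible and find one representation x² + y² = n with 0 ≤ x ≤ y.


Step 1: Factor n = 4181 = 37 · 113.
Step 2: Check the mod-4 condition on each prime factor: 37 ≡ 1 (mod 4), exponent 1; 113 ≡ 1 (mod 4), exponent 1.
All primes ≡ 3 (mod 4) appear to even exponent (or don't appear), so by the two-squares theorem n IS expressible as a sum of two squares.
Step 3: Build a representation. Here n = 37 · 113 is a product of primes ≡ 1 (mod 4). Each prime p ≡ 1 (mod 4) is itself a sum of two squares; find a² by testing p − a² for a perfect square:
  37: 37 − 1² = 36 = 6² ⇒ 37 = 1² + 6².
  113: 113 − 1² = 112, 113 − 2² = 109, 113 − 3² = 104, 113 − 4² = 97, 113 − 5² = 88, 113 − 6² = 77, 113 − 7² = 64 = 8² ⇒ 113 = 7² + 8².
  Combine using the Brahmagupta–Fibonacci identity (a² + b²)(c² + d²) = (ac − bd)² + (ad + bc)² = (ac + bd)² + (ad − bc)²:
  37 · 113 = 4181: from (1² + 6²)(7² + 8²), take (1·7 − 6·8, 1·8 + 6·7) = (7 − 48, 8 + 42) = (-41, 50); dropping signs (only squares matter) gives (41, 50); check 41² + 50² = 1681 + 2500 = 4181 ✓.
Step 4: Order so x ≤ y and verify: 41² + 50² = 1681 + 2500 = 4181 = n. ✓

n = 4181 = 41² + 50² (one valid representation with x ≤ y).


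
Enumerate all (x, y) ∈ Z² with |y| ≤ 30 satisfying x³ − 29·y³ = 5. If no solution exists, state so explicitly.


The equation is x³ - 29y³ = 5. For fixed y, x³ = 29·y³ + 5, so a solution requires the RHS to be a perfect cube.
Strategy: iterate y from -30 to 30, compute RHS = 29·y³ + 5, and check whether it is a (positive or negative) perfect cube.
Check small values of y:
  y = 0: RHS = 5 is not a perfect cube.
  y = 1: RHS = 34 is not a perfect cube.
  y = -1: RHS = -24 is not a perfect cube.
  y = 2: RHS = 237 is not a perfect cube.
  y = -2: RHS = -227 is not a perfect cube.
  y = 3: RHS = 788 is not a perfect cube.
  y = -3: RHS = -778 is not a perfect cube.
Continuing the search up to |y| = 30 finds no solutions either.
No (x, y) in the scanned range satisfies the equation.

No integer solutions with |y| ≤ 30.


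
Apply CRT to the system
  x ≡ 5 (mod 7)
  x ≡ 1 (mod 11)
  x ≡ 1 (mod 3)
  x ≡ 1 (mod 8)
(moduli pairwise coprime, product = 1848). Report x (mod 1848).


Product of moduli M = 7 · 11 · 3 · 8 = 1848.
Merge one congruence at a time:
  Start: x ≡ 5 (mod 7).
  Combine with x ≡ 1 (mod 11); new modulus lcm = 77.
    Write x = 5 + 7·t and substitute into x ≡ 1 (mod 11): 7·t ≡ 1 − 5 = -4 (mod 11).
    Reduce coefficients mod 11: 7·t ≡ 7 (mod 11).
    The inverse of 7 mod 11 is 8 (since 7·8 = 56 = 5·11 + 1), so t ≡ 8·7 = 56 ≡ 1 (mod 11).
    Then x = 5 + 7·1 = 12, valid modulo lcm(7, 11) = 77: x ≡ 12 (mod 77).
  Combine with x ≡ 1 (mod 3); new modulus lcm = 231.
    Write x = 12 + 77·t and substitute into x ≡ 1 (mod 3): 77·t ≡ 1 − 12 = -11 (mod 3).
    Reduce coefficients mod 3: 2·t ≡ 1 (mod 3).
    The inverse of 2 mod 3 is 2 (since 2·2 = 4 = 1·3 + 1), so t ≡ 2·1 = 2 ≡ 2 (mod 3).
    Then x = 12 + 77·2 = 166, valid modulo lcm(77, 3) = 231: x ≡ 166 (mod 231).
  Combine with x ≡ 1 (mod 8); new modulus lcm = 1848.
    Write x = 166 + 231·t and substitute into x ≡ 1 (mod 8): 231·t ≡ 1 − 166 = -165 (mod 8).
    Reduce coefficients mod 8: 7·t ≡ 3 (mod 8).
    The inverse of 7 mod 8 is 7 (since 7·7 = 49 = 6·8 + 1), so t ≡ 7·3 = 21 ≡ 5 (mod 8).
    Then x = 166 + 231·5 = 1321, valid modulo lcm(231, 8) = 1848: x ≡ 1321 (mod 1848).
Verify against each original: 1321 mod 7 = 5, 1321 mod 11 = 1, 1321 mod 3 = 1, 1321 mod 8 = 1.

x ≡ 1321 (mod 1848).


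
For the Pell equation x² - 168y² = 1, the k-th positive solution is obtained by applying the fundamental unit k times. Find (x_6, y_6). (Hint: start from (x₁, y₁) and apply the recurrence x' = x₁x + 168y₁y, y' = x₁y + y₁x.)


Step 1: Find the fundamental solution (x₁, y₁) of x² - 168y² = 1.
  Expand √168 as a continued fraction. a₀ = ⌊√168⌋ = 12; iterate m_{k+1} = d_k·a_k − m_k, d_{k+1} = (168 − m_{k+1}²)/d_k, a_{k+1} = ⌊(a₀ + m_{k+1})/d_{k+1}⌋ (starting m₀ = 0, d₀ = 1), with convergents p_k = a_k·p_{k-1} + p_{k-2}, q_k = a_k·q_{k-1} + q_{k-2} (p₋₁ = 1, q₋₁ = 0):
  k = 0: a₀ = 12; p₀/q₀ = 12/1; p₀² − 168·q₀² = 144 − 168 = -24.
  k = 1: m = 12, d = 24, a = ⌊(12 + 12)/24⌋ = 1; p/q = (1·12 + 1)/(1·1 + 0) = 13/1; p² − 168·q² = 169 − 168 = 1.
  The first convergent with p² − 168·q² = 1 gives the fundamental solution (x₁, y₁) = (13, 1).
Step 2: Apply the recurrence (x_{n+1}, y_{n+1}) = (x₁x_n + 168y₁y_n, x₁y_n + y₁x_n) repeatedly.
  From (x_1, y_1) = (13, 1): x_2 = 13·13 + 168·1·1 = 337; y_2 = 13·1 + 1·13 = 26.
  From (x_2, y_2) = (337, 26): x_3 = 13·337 + 168·1·26 = 8749; y_3 = 13·26 + 1·337 = 675.
  From (x_3, y_3) = (8749, 675): x_4 = 13·8749 + 168·1·675 = 227137; y_4 = 13·675 + 1·8749 = 17524.
  From (x_4, y_4) = (227137, 17524): x_5 = 13·227137 + 168·1·17524 = 5896813; y_5 = 13·17524 + 1·227137 = 454949.
  From (x_5, y_5) = (5896813, 454949): x_6 = 13·5896813 + 168·1·454949 = 153090001; y_6 = 13·454949 + 1·5896813 = 11811150.
Step 3: Verify x_6² - 168·y_6² = 23436548406180001 - 23436548406180000 = 1 (should be 1). ✓

(x_1, y_1) = (13, 1); (x_6, y_6) = (153090001, 11811150).


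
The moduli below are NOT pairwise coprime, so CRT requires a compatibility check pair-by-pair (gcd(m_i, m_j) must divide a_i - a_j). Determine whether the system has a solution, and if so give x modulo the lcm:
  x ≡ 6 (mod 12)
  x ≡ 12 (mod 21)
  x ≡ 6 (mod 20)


Moduli 12, 21, 20 are not pairwise coprime, so CRT works modulo lcm(m_i) when all pairwise compatibility conditions hold.
Pairwise compatibility: gcd(m_i, m_j) must divide a_i - a_j for every pair.
Merge one congruence at a time:
  Start: x ≡ 6 (mod 12).
  Combine with x ≡ 12 (mod 21): gcd(12, 21) = 3; 12 - 6 = 6, which IS divisible by 3, so compatible.
    Write x = 6 + 12·t and substitute into x ≡ 12 (mod 21): 12·t ≡ 12 − 6 = 6 (mod 21).
    Divide the congruence (and modulus) by g = 3: 4·t ≡ 2 (mod 7).
    The inverse of 4 mod 7 is 2 (since 4·2 = 8 = 1·7 + 1), so t ≡ 2·2 = 4 ≡ 4 (mod 7).
    Then x = 6 + 12·4 = 54, valid modulo lcm(12, 21) = 84: x ≡ 54 (mod 84).
  Combine with x ≡ 6 (mod 20): gcd(84, 20) = 4; 6 - 54 = -48, which IS divisible by 4, so compatible.
    Write x = 54 + 84·t and substitute into x ≡ 6 (mod 20): 84·t ≡ 6 − 54 = -48 (mod 20).
    Divide the congruence (and modulus) by g = 4: 21·t ≡ -12 (mod 5).
    Reduce coefficients mod 5: 1·t ≡ 3 (mod 5).
    So t ≡ 3 (mod 5).
    Then x = 54 + 84·3 = 306, valid modulo lcm(84, 20) = 420: x ≡ 306 (mod 420).
Verify: 306 mod 12 = 6, 306 mod 21 = 12, 306 mod 20 = 6.

x ≡ 306 (mod 420).


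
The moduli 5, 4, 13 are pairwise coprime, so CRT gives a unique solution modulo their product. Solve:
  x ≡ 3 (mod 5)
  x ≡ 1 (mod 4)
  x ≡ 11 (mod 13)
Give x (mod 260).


Moduli 5, 4, 13 are pairwise coprime; by CRT there is a unique solution modulo M = 5 · 4 · 13 = 260.
Solve pairwise, accumulating the modulus:
  Start with x ≡ 3 (mod 5).
  Combine with x ≡ 1 (mod 4): since gcd(5, 4) = 1, we get a unique residue mod 20.
    Write x = 3 + 5·t and substitute into x ≡ 1 (mod 4): 5·t ≡ 1 − 3 = -2 (mod 4).
    Reduce coefficients mod 4: 1·t ≡ 2 (mod 4).
    So t ≡ 2 (mod 4).
    Then x = 3 + 5·2 = 13, valid modulo lcm(5, 4) = 20: x ≡ 13 (mod 20).
  Combine with x ≡ 11 (mod 13): since gcd(20, 13) = 1, we get a unique residue mod 260.
    Write x = 13 + 20·t and substitute into x ≡ 11 (mod 13): 20·t ≡ 11 − 13 = -2 (mod 13).
    Reduce coefficients mod 13: 7·t ≡ 11 (mod 13).
    The inverse of 7 mod 13 is 2 (since 7·2 = 14 = 1·13 + 1), so t ≡ 2·11 = 22 ≡ 9 (mod 13).
    Then x = 13 + 20·9 = 193, valid modulo lcm(20, 13) = 260: x ≡ 193 (mod 260).
Verify: 193 mod 5 = 3 ✓, 193 mod 4 = 1 ✓, 193 mod 13 = 11 ✓.

x ≡ 193 (mod 260).


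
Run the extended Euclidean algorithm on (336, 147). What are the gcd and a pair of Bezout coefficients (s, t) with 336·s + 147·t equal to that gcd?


Euclidean algorithm on (336, 147) — divide until remainder is 0:
  336 = 2 · 147 + 42
  147 = 3 · 42 + 21
  42 = 2 · 21 + 0
gcd(336, 147) = 21.
Track Bezout coefficients alongside the remainders: start with r₀ = 336 = a·1 + b·0 (s = 1, t = 0) and r₁ = 147 = a·0 + b·1 (s = 0, t = 1); each new remainder r_{k+1} = r_{k-1} − q_k·r_k inherits s_{k+1} = s_{k-1} − q_k·s_k, t_{k+1} = t_{k-1} − q_k·t_k, so r_k = a·s_k + b·t_k at every step:
  q = 2: r = 42, s = 1 − 2·0 = 1, t = 0 − 2·1 = -2  (check: 336·1 + 147·(-2) = 42)
  q = 3: r = 21, s = 0 − 3·1 = -3, t = 1 − 3·(-2) = 7  (check: 336·(-3) + 147·7 = 21)
The row with r = 21 (the gcd) gives the Bezout coefficients s = -3, t = 7.
Result: 336 · (-3) + 147 · (7) = 21.

gcd(336, 147) = 21; s = -3, t = 7 (check: 336·(-3) + 147·7 = 21).


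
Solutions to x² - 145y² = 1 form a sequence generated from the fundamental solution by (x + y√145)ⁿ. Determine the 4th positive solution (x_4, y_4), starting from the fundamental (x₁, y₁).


Step 1: Find the fundamental solution (x₁, y₁) of x² - 145y² = 1.
  Expand √145 as a continued fraction. a₀ = ⌊√145⌋ = 12; iterate m_{k+1} = d_k·a_k − m_k, d_{k+1} = (145 − m_{k+1}²)/d_k, a_{k+1} = ⌊(a₀ + m_{k+1})/d_{k+1}⌋ (starting m₀ = 0, d₀ = 1), with convergents p_k = a_k·p_{k-1} + p_{k-2}, q_k = a_k·q_{k-1} + q_{k-2} (p₋₁ = 1, q₋₁ = 0):
  k = 0: a₀ = 12; p₀/q₀ = 12/1; p₀² − 145·q₀² = 144 − 145 = -1.
  k = 1: m = 12, d = 1, a = ⌊(12 + 12)/1⌋ = 24; p/q = (24·12 + 1)/(24·1 + 0) = 289/24; p² − 145·q² = 83521 − 83520 = 1.
  The first convergent with p² − 145·q² = 1 gives the fundamental solution (x₁, y₁) = (289, 24).
Step 2: Apply the recurrence (x_{n+1}, y_{n+1}) = (x₁x_n + 145y₁y_n, x₁y_n + y₁x_n) repeatedly.
  From (x_1, y_1) = (289, 24): x_2 = 289·289 + 145·24·24 = 167041; y_2 = 289·24 + 24·289 = 13872.
  From (x_2, y_2) = (167041, 13872): x_3 = 289·167041 + 145·24·13872 = 96549409; y_3 = 289·13872 + 24·167041 = 8017992.
  From (x_3, y_3) = (96549409, 8017992): x_4 = 289·96549409 + 145·24·8017992 = 55805391361; y_4 = 289·8017992 + 24·96549409 = 4634385504.
Step 3: Verify x_4² - 145·y_4² = 3114241704954373432321 - 3114241704954373432320 = 1 (should be 1). ✓

(x_1, y_1) = (289, 24); (x_4, y_4) = (55805391361, 4634385504).


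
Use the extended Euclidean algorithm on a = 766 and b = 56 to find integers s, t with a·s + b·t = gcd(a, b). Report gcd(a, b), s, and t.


Euclidean algorithm on (766, 56) — divide until remainder is 0:
  766 = 13 · 56 + 38
  56 = 1 · 38 + 18
  38 = 2 · 18 + 2
  18 = 9 · 2 + 0
gcd(766, 56) = 2.
Track Bezout coefficients alongside the remainders: start with r₀ = 766 = a·1 + b·0 (s = 1, t = 0) and r₁ = 56 = a·0 + b·1 (s = 0, t = 1); each new remainder r_{k+1} = r_{k-1} − q_k·r_k inherits s_{k+1} = s_{k-1} − q_k·s_k, t_{k+1} = t_{k-1} − q_k·t_k, so r_k = a·s_k + b·t_k at every step:
  q = 13: r = 38, s = 1 − 13·0 = 1, t = 0 − 13·1 = -13  (check: 766·1 + 56·(-13) = 38)
  q = 1: r = 18, s = 0 − 1·1 = -1, t = 1 − 1·(-13) = 14  (check: 766·(-1) + 56·14 = 18)
  q = 2: r = 2, s = 1 − 2·(-1) = 3, t = -13 − 2·14 = -41  (check: 766·3 + 56·(-41) = 2)
The row with r = 2 (the gcd) gives the Bezout coefficients s = 3, t = -41.
Result: 766 · (3) + 56 · (-41) = 2.

gcd(766, 56) = 2; s = 3, t = -41 (check: 766·3 + 56·(-41) = 2).


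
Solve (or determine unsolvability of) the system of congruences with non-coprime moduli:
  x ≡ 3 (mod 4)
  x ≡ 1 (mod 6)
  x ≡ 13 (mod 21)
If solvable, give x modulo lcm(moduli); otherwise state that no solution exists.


Moduli 4, 6, 21 are not pairwise coprime, so CRT works modulo lcm(m_i) when all pairwise compatibility conditions hold.
Pairwise compatibility: gcd(m_i, m_j) must divide a_i - a_j for every pair.
Merge one congruence at a time:
  Start: x ≡ 3 (mod 4).
  Combine with x ≡ 1 (mod 6): gcd(4, 6) = 2; 1 - 3 = -2, which IS divisible by 2, so compatible.
    Write x = 3 + 4·t and substitute into x ≡ 1 (mod 6): 4·t ≡ 1 − 3 = -2 (mod 6).
    Divide the congruence (and modulus) by g = 2: 2·t ≡ -1 (mod 3).
    Reduce coefficients mod 3: 2·t ≡ 2 (mod 3).
    The inverse of 2 mod 3 is 2 (since 2·2 = 4 = 1·3 + 1), so t ≡ 2·2 = 4 ≡ 1 (mod 3).
    Then x = 3 + 4·1 = 7, valid modulo lcm(4, 6) = 12: x ≡ 7 (mod 12).
  Combine with x ≡ 13 (mod 21): gcd(12, 21) = 3; 13 - 7 = 6, which IS divisible by 3, so compatible.
    Write x = 7 + 12·t and substitute into x ≡ 13 (mod 21): 12·t ≡ 13 − 7 = 6 (mod 21).
    Divide the congruence (and modulus) by g = 3: 4·t ≡ 2 (mod 7).
    The inverse of 4 mod 7 is 2 (since 4·2 = 8 = 1·7 + 1), so t ≡ 2·2 = 4 ≡ 4 (mod 7).
    Then x = 7 + 12·4 = 55, valid modulo lcm(12, 21) = 84: x ≡ 55 (mod 84).
Verify: 55 mod 4 = 3, 55 mod 6 = 1, 55 mod 21 = 13.

x ≡ 55 (mod 84).


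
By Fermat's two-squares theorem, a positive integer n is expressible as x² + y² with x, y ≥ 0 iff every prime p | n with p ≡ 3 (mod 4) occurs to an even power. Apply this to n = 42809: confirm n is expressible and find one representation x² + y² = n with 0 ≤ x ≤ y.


Step 1: Factor n = 42809 = 13 · 37 · 89.
Step 2: Check the mod-4 condition on each prime factor: 13 ≡ 1 (mod 4), exponent 1; 37 ≡ 1 (mod 4), exponent 1; 89 ≡ 1 (mod 4), exponent 1.
All primes ≡ 3 (mod 4) appear to even exponent (or don't appear), so by the two-squares theorem n IS expressible as a sum of two squares.
Step 3: Build a representation. Here n = 13 · 37 · 89 is a product of primes ≡ 1 (mod 4). Each prime p ≡ 1 (mod 4) is itself a sum of two squares; find a² by testing p − a² for a perfect square:
  13: 13 − 1² = 12, 13 − 2² = 9 = 3² ⇒ 13 = 2² + 3².
  37: 37 − 1² = 36 = 6² ⇒ 37 = 1² + 6².
  89: 89 − 1² = 88, 89 − 2² = 85, 89 − 3² = 80, 89 − 4² = 73, 89 − 5² = 64 = 8² ⇒ 89 = 5² + 8².
  Combine using the Brahmagupta–Fibonacci identity (a² + b²)(c² + d²) = (ac − bd)² + (ad + bc)² = (ac + bd)² + (ad − bc)²:
  13 · 37 = 481: from (2² + 3²)(1² + 6²), take (2·1 − 3·6, 2·6 + 3·1) = (2 − 18, 12 + 3) = (-16, 15); dropping signs (only squares matter) gives (16, 15); check 16² + 15² = 256 + 225 = 481 ✓.
  481 · 89 = 42809: from (16² + 15²)(5² + 8²), take (16·5 − 15·8, 16·8 + 15·5) = (80 − 120, 128 + 75) = (-40, 203); dropping signs (only squares matter) gives (40, 203); check 40² + 203² = 1600 + 41209 = 42809 ✓.
Step 4: Order so x ≤ y and verify: 40² + 203² = 1600 + 41209 = 42809 = n. ✓

n = 42809 = 40² + 203² (one valid representation with x ≤ y).


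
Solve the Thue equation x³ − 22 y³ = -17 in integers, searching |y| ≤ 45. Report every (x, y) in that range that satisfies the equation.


The equation is x³ - 22y³ = -17. For fixed y, x³ = 22·y³ − 17, so a solution requires the RHS to be a perfect cube.
Strategy: iterate y from -45 to 45, compute RHS = 22·y³ − 17, and check whether it is a (positive or negative) perfect cube.
Check small values of y:
  y = 0: RHS = -17 is not a perfect cube.
  y = 1: RHS = 5 is not a perfect cube.
  y = -1: RHS = -39 is not a perfect cube.
  y = 2: RHS = 159 is not a perfect cube.
  y = -2: RHS = -193 is not a perfect cube.
  y = 3: RHS = 577 is not a perfect cube.
  y = -3: RHS = -611 is not a perfect cube.
Continuing the search up to |y| = 45 finds no solutions either.
No (x, y) in the scanned range satisfies the equation.

No integer solutions with |y| ≤ 45.


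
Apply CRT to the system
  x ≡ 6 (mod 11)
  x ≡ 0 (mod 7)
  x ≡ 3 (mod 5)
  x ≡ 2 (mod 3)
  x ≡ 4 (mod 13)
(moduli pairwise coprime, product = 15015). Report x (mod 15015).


Product of moduli M = 11 · 7 · 5 · 3 · 13 = 15015.
Merge one congruence at a time:
  Start: x ≡ 6 (mod 11).
  Combine with x ≡ 0 (mod 7); new modulus lcm = 77.
    Write x = 6 + 11·t and substitute into x ≡ 0 (mod 7): 11·t ≡ 0 − 6 = -6 (mod 7).
    Reduce coefficients mod 7: 4·t ≡ 1 (mod 7).
    The inverse of 4 mod 7 is 2 (since 4·2 = 8 = 1·7 + 1), so t ≡ 2·1 = 2 ≡ 2 (mod 7).
    Then x = 6 + 11·2 = 28, valid modulo lcm(11, 7) = 77: x ≡ 28 (mod 77).
  Combine with x ≡ 3 (mod 5); new modulus lcm = 385.
    Write x = 28 + 77·t and substitute into x ≡ 3 (mod 5): 77·t ≡ 3 − 28 = -25 (mod 5).
    Reduce coefficients mod 5: 2·t ≡ 0 (mod 5).
    The inverse of 2 mod 5 is 3 (since 2·3 = 6 = 1·5 + 1), so t ≡ 3·0 = 0 ≡ 0 (mod 5).
    Then x = 28 + 77·0 = 28, valid modulo lcm(77, 5) = 385: x ≡ 28 (mod 385).
  Combine with x ≡ 2 (mod 3); new modulus lcm = 1155.
    Write x = 28 + 385·t and substitute into x ≡ 2 (mod 3): 385·t ≡ 2 − 28 = -26 (mod 3).
    Reduce coefficients mod 3: 1·t ≡ 1 (mod 3).
    So t ≡ 1 (mod 3).
    Then x = 28 + 385·1 = 413, valid modulo lcm(385, 3) = 1155: x ≡ 413 (mod 1155).
  Combine with x ≡ 4 (mod 13); new modulus lcm = 15015.
    Write x = 413 + 1155·t and substitute into x ≡ 4 (mod 13): 1155·t ≡ 4 − 413 = -409 (mod 13).
    Reduce coefficients mod 13: 11·t ≡ 7 (mod 13).
    The inverse of 11 mod 13 is 6 (since 11·6 = 66 = 5·13 + 1), so t ≡ 6·7 = 42 ≡ 3 (mod 13).
    Then x = 413 + 1155·3 = 3878, valid modulo lcm(1155, 13) = 15015: x ≡ 3878 (mod 15015).
Verify against each original: 3878 mod 11 = 6, 3878 mod 7 = 0, 3878 mod 5 = 3, 3878 mod 3 = 2, 3878 mod 13 = 4.

x ≡ 3878 (mod 15015).


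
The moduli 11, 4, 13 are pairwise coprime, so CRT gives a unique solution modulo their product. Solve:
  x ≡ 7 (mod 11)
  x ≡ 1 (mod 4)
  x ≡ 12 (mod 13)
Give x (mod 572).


Moduli 11, 4, 13 are pairwise coprime; by CRT there is a unique solution modulo M = 11 · 4 · 13 = 572.
Solve pairwise, accumulating the modulus:
  Start with x ≡ 7 (mod 11).
  Combine with x ≡ 1 (mod 4): since gcd(11, 4) = 1, we get a unique residue mod 44.
    Write x = 7 + 11·t and substitute into x ≡ 1 (mod 4): 11·t ≡ 1 − 7 = -6 (mod 4).
    Reduce coefficients mod 4: 3·t ≡ 2 (mod 4).
    The inverse of 3 mod 4 is 3 (since 3·3 = 9 = 2·4 + 1), so t ≡ 3·2 = 6 ≡ 2 (mod 4).
    Then x = 7 + 11·2 = 29, valid modulo lcm(11, 4) = 44: x ≡ 29 (mod 44).
  Combine with x ≡ 12 (mod 13): since gcd(44, 13) = 1, we get a unique residue mod 572.
    Write x = 29 + 44·t and substitute into x ≡ 12 (mod 13): 44·t ≡ 12 − 29 = -17 (mod 13).
    Reduce coefficients mod 13: 5·t ≡ 9 (mod 13).
    The inverse of 5 mod 13 is 8 (since 5·8 = 40 = 3·13 + 1), so t ≡ 8·9 = 72 ≡ 7 (mod 13).
    Then x = 29 + 44·7 = 337, valid modulo lcm(44, 13) = 572: x ≡ 337 (mod 572).
Verify: 337 mod 11 = 7 ✓, 337 mod 4 = 1 ✓, 337 mod 13 = 12 ✓.

x ≡ 337 (mod 572).


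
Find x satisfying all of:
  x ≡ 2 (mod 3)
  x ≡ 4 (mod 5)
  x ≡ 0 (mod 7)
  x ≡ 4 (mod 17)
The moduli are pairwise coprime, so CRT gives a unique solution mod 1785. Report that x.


Product of moduli M = 3 · 5 · 7 · 17 = 1785.
Merge one congruence at a time:
  Start: x ≡ 2 (mod 3).
  Combine with x ≡ 4 (mod 5); new modulus lcm = 15.
    Write x = 2 + 3·t and substitute into x ≡ 4 (mod 5): 3·t ≡ 4 − 2 = 2 (mod 5).
    The inverse of 3 mod 5 is 2 (since 3·2 = 6 = 1·5 + 1), so t ≡ 2·2 = 4 ≡ 4 (mod 5).
    Then x = 2 + 3·4 = 14, valid modulo lcm(3, 5) = 15: x ≡ 14 (mod 15).
  Combine with x ≡ 0 (mod 7); new modulus lcm = 105.
    Write x = 14 + 15·t and substitute into x ≡ 0 (mod 7): 15·t ≡ 0 − 14 = -14 (mod 7).
    Reduce coefficients mod 7: 1·t ≡ 0 (mod 7).
    So t ≡ 0 (mod 7).
    Then x = 14 + 15·0 = 14, valid modulo lcm(15, 7) = 105: x ≡ 14 (mod 105).
  Combine with x ≡ 4 (mod 17); new modulus lcm = 1785.
    Write x = 14 + 105·t and substitute into x ≡ 4 (mod 17): 105·t ≡ 4 − 14 = -10 (mod 17).
    Reduce coefficients mod 17: 3·t ≡ 7 (mod 17).
    The inverse of 3 mod 17 is 6 (since 3·6 = 18 = 1·17 + 1), so t ≡ 6·7 = 42 ≡ 8 (mod 17).
    Then x = 14 + 105·8 = 854, valid modulo lcm(105, 17) = 1785: x ≡ 854 (mod 1785).
Verify against each original: 854 mod 3 = 2, 854 mod 5 = 4, 854 mod 7 = 0, 854 mod 17 = 4.

x ≡ 854 (mod 1785).


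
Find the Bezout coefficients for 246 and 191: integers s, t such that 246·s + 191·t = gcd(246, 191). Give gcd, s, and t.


Euclidean algorithm on (246, 191) — divide until remainder is 0:
  246 = 1 · 191 + 55
  191 = 3 · 55 + 26
  55 = 2 · 26 + 3
  26 = 8 · 3 + 2
  3 = 1 · 2 + 1
  2 = 2 · 1 + 0
gcd(246, 191) = 1.
Track Bezout coefficients alongside the remainders: start with r₀ = 246 = a·1 + b·0 (s = 1, t = 0) and r₁ = 191 = a·0 + b·1 (s = 0, t = 1); each new remainder r_{k+1} = r_{k-1} − q_k·r_k inherits s_{k+1} = s_{k-1} − q_k·s_k, t_{k+1} = t_{k-1} − q_k·t_k, so r_k = a·s_k + b·t_k at every step:
  q = 1: r = 55, s = 1 − 1·0 = 1, t = 0 − 1·1 = -1  (check: 246·1 + 191·(-1) = 55)
  q = 3: r = 26, s = 0 − 3·1 = -3, t = 1 − 3·(-1) = 4  (check: 246·(-3) + 191·4 = 26)
  q = 2: r = 3, s = 1 − 2·(-3) = 7, t = -1 − 2·4 = -9  (check: 246·7 + 191·(-9) = 3)
  q = 8: r = 2, s = -3 − 8·7 = -59, t = 4 − 8·(-9) = 76  (check: 246·(-59) + 191·76 = 2)
  q = 1: r = 1, s = 7 − 1·(-59) = 66, t = -9 − 1·76 = -85  (check: 246·66 + 191·(-85) = 1)
The row with r = 1 (the gcd) gives the Bezout coefficients s = 66, t = -85.
Result: 246 · (66) + 191 · (-85) = 1.

gcd(246, 191) = 1; s = 66, t = -85 (check: 246·66 + 191·(-85) = 1).


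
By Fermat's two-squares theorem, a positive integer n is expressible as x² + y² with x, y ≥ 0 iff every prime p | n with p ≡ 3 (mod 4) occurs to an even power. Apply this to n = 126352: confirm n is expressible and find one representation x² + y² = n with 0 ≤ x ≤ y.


Step 1: Factor n = 126352 = 2^4 · 53 · 149.
Step 2: Check the mod-4 condition on each prime factor: 2 = 2 (special); 53 ≡ 1 (mod 4), exponent 1; 149 ≡ 1 (mod 4), exponent 1.
All primes ≡ 3 (mod 4) appear to even exponent (or don't appear), so by the two-squares theorem n IS expressible as a sum of two squares.
Step 3: Build a representation. Group n = k² · m with k = 4 and m = 53 · 149 = 7897 (a product of primes ≡ 1 (mod 4)); a representation of m scales to one of n via (k·x)² + (k·y)² = k²(x² + y²). Each prime p ≡ 1 (mod 4) is itself a sum of two squares; find a² by testing p − a² for a perfect square:
  53: 53 − 1² = 52, 53 − 2² = 49 = 7² ⇒ 53 = 2² + 7².
  149: 149 − 1² = 148, 149 − 2² = 145, 149 − 3² = 140, 149 − 4² = 133, 149 − 5² = 124, 149 − 6² = 113, 149 − 7² = 100 = 10² ⇒ 149 = 7² + 10².
  Combine using the Brahmagupta–Fibonacci identity (a² + b²)(c² + d²) = (ac − bd)² + (ad + bc)² = (ac + bd)² + (ad − bc)²:
  53 · 149 = 7897: from (2² + 7²)(7² + 10²), take (2·7 − 7·10, 2·10 + 7·7) = (14 − 70, 20 + 49) = (-56, 69); dropping signs (only squares matter) gives (56, 69); check 56² + 69² = 3136 + 4761 = 7897 ✓.
  Scale by k = 4: (4·56, 4·69) = (224, 276).
Step 4: Order so x ≤ y and verify: 224² + 276² = 50176 + 76176 = 126352 = n. ✓

n = 126352 = 224² + 276² (one valid representation with x ≤ y).


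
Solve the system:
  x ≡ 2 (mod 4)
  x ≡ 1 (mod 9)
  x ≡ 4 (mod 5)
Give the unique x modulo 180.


Moduli 4, 9, 5 are pairwise coprime; by CRT there is a unique solution modulo M = 4 · 9 · 5 = 180.
Solve pairwise, accumulating the modulus:
  Start with x ≡ 2 (mod 4).
  Combine with x ≡ 1 (mod 9): since gcd(4, 9) = 1, we get a unique residue mod 36.
    Write x = 2 + 4·t and substitute into x ≡ 1 (mod 9): 4·t ≡ 1 − 2 = -1 (mod 9).
    Reduce coefficients mod 9: 4·t ≡ 8 (mod 9).
    The inverse of 4 mod 9 is 7 (since 4·7 = 28 = 3·9 + 1), so t ≡ 7·8 = 56 ≡ 2 (mod 9).
    Then x = 2 + 4·2 = 10, valid modulo lcm(4, 9) = 36: x ≡ 10 (mod 36).
  Combine with x ≡ 4 (mod 5): since gcd(36, 5) = 1, we get a unique residue mod 180.
    Write x = 10 + 36·t and substitute into x ≡ 4 (mod 5): 36·t ≡ 4 − 10 = -6 (mod 5).
    Reduce coefficients mod 5: 1·t ≡ 4 (mod 5).
    So t ≡ 4 (mod 5).
    Then x = 10 + 36·4 = 154, valid modulo lcm(36, 5) = 180: x ≡ 154 (mod 180).
Verify: 154 mod 4 = 2 ✓, 154 mod 9 = 1 ✓, 154 mod 5 = 4 ✓.

x ≡ 154 (mod 180).


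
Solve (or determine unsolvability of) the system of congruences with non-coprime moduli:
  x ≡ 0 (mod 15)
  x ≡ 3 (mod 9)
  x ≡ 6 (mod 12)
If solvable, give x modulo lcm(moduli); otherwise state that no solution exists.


Moduli 15, 9, 12 are not pairwise coprime, so CRT works modulo lcm(m_i) when all pairwise compatibility conditions hold.
Pairwise compatibility: gcd(m_i, m_j) must divide a_i - a_j for every pair.
Merge one congruence at a time:
  Start: x ≡ 0 (mod 15).
  Combine with x ≡ 3 (mod 9): gcd(15, 9) = 3; 3 - 0 = 3, which IS divisible by 3, so compatible.
    Write x = 0 + 15·t and substitute into x ≡ 3 (mod 9): 15·t ≡ 3 − 0 = 3 (mod 9).
    Divide the congruence (and modulus) by g = 3: 5·t ≡ 1 (mod 3).
    Reduce coefficients mod 3: 2·t ≡ 1 (mod 3).
    The inverse of 2 mod 3 is 2 (since 2·2 = 4 = 1·3 + 1), so t ≡ 2·1 = 2 ≡ 2 (mod 3).
    Then x = 0 + 15·2 = 30, valid modulo lcm(15, 9) = 45: x ≡ 30 (mod 45).
  Combine with x ≡ 6 (mod 12): gcd(45, 12) = 3; 6 - 30 = -24, which IS divisible by 3, so compatible.
    Write x = 30 + 45·t and substitute into x ≡ 6 (mod 12): 45·t ≡ 6 − 30 = -24 (mod 12).
    Divide the congruence (and modulus) by g = 3: 15·t ≡ -8 (mod 4).
    Reduce coefficients mod 4: 3·t ≡ 0 (mod 4).
    The inverse of 3 mod 4 is 3 (since 3·3 = 9 = 2·4 + 1), so t ≡ 3·0 = 0 ≡ 0 (mod 4).
    Then x = 30 + 45·0 = 30, valid modulo lcm(45, 12) = 180: x ≡ 30 (mod 180).
Verify: 30 mod 15 = 0, 30 mod 9 = 3, 30 mod 12 = 6.

x ≡ 30 (mod 180).


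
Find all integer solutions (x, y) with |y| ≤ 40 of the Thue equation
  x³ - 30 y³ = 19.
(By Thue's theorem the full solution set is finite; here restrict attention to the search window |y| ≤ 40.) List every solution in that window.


The equation is x³ - 30y³ = 19. For fixed y, x³ = 30·y³ + 19, so a solution requires the RHS to be a perfect cube.
Strategy: iterate y from -40 to 40, compute RHS = 30·y³ + 19, and check whether it is a (positive or negative) perfect cube.
Check small values of y:
  y = 0: RHS = 19 is not a perfect cube.
  y = 1: RHS = 49 is not a perfect cube.
  y = -1: RHS = -11 is not a perfect cube.
  y = 2: RHS = 259 is not a perfect cube.
  y = -2: RHS = -221 is not a perfect cube.
  y = 3: RHS = 829 is not a perfect cube.
  y = -3: RHS = -791 is not a perfect cube.
Continuing the search up to |y| = 40 finds no solutions either.
No (x, y) in the scanned range satisfies the equation.

No integer solutions with |y| ≤ 40.


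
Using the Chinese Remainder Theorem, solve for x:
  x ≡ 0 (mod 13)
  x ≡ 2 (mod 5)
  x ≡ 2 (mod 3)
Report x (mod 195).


Moduli 13, 5, 3 are pairwise coprime; by CRT there is a unique solution modulo M = 13 · 5 · 3 = 195.
Solve pairwise, accumulating the modulus:
  Start with x ≡ 0 (mod 13).
  Combine with x ≡ 2 (mod 5): since gcd(13, 5) = 1, we get a unique residue mod 65.
    Write x = 0 + 13·t and substitute into x ≡ 2 (mod 5): 13·t ≡ 2 − 0 = 2 (mod 5).
    Reduce coefficients mod 5: 3·t ≡ 2 (mod 5).
    The inverse of 3 mod 5 is 2 (since 3·2 = 6 = 1·5 + 1), so t ≡ 2·2 = 4 ≡ 4 (mod 5).
    Then x = 0 + 13·4 = 52, valid modulo lcm(13, 5) = 65: x ≡ 52 (mod 65).
  Combine with x ≡ 2 (mod 3): since gcd(65, 3) = 1, we get a unique residue mod 195.
    Write x = 52 + 65·t and substitute into x ≡ 2 (mod 3): 65·t ≡ 2 − 52 = -50 (mod 3).
    Reduce coefficients mod 3: 2·t ≡ 1 (mod 3).
    The inverse of 2 mod 3 is 2 (since 2·2 = 4 = 1·3 + 1), so t ≡ 2·1 = 2 ≡ 2 (mod 3).
    Then x = 52 + 65·2 = 182, valid modulo lcm(65, 3) = 195: x ≡ 182 (mod 195).
Verify: 182 mod 13 = 0 ✓, 182 mod 5 = 2 ✓, 182 mod 3 = 2 ✓.

x ≡ 182 (mod 195).


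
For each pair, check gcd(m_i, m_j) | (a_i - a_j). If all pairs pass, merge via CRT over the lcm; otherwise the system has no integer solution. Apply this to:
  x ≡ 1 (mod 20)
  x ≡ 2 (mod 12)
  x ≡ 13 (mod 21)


Moduli 20, 12, 21 are not pairwise coprime, so CRT works modulo lcm(m_i) when all pairwise compatibility conditions hold.
Pairwise compatibility: gcd(m_i, m_j) must divide a_i - a_j for every pair.
Merge one congruence at a time:
  Start: x ≡ 1 (mod 20).
  Combine with x ≡ 2 (mod 12): gcd(20, 12) = 4, and 2 - 1 = 1 is NOT divisible by 4.
    ⇒ system is inconsistent (no integer solution).

No solution (the system is inconsistent).


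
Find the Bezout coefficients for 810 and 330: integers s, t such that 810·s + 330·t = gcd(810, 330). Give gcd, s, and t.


Euclidean algorithm on (810, 330) — divide until remainder is 0:
  810 = 2 · 330 + 150
  330 = 2 · 150 + 30
  150 = 5 · 30 + 0
gcd(810, 330) = 30.
Track Bezout coefficients alongside the remainders: start with r₀ = 810 = a·1 + b·0 (s = 1, t = 0) and r₁ = 330 = a·0 + b·1 (s = 0, t = 1); each new remainder r_{k+1} = r_{k-1} − q_k·r_k inherits s_{k+1} = s_{k-1} − q_k·s_k, t_{k+1} = t_{k-1} − q_k·t_k, so r_k = a·s_k + b·t_k at every step:
  q = 2: r = 150, s = 1 − 2·0 = 1, t = 0 − 2·1 = -2  (check: 810·1 + 330·(-2) = 150)
  q = 2: r = 30, s = 0 − 2·1 = -2, t = 1 − 2·(-2) = 5  (check: 810·(-2) + 330·5 = 30)
The row with r = 30 (the gcd) gives the Bezout coefficients s = -2, t = 5.
Result: 810 · (-2) + 330 · (5) = 30.

gcd(810, 330) = 30; s = -2, t = 5 (check: 810·(-2) + 330·5 = 30).


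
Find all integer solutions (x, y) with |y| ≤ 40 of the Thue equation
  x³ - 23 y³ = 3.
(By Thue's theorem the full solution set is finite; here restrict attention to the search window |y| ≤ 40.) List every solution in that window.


The equation is x³ - 23y³ = 3. For fixed y, x³ = 23·y³ + 3, so a solution requires the RHS to be a perfect cube.
Strategy: iterate y from -40 to 40, compute RHS = 23·y³ + 3, and check whether it is a (positive or negative) perfect cube.
Check small values of y:
  y = 0: RHS = 3 is not a perfect cube.
  y = 1: RHS = 26 is not a perfect cube.
  y = -1: RHS = -20 is not a perfect cube.
  y = 2: RHS = 187 is not a perfect cube.
  y = -2: RHS = -181 is not a perfect cube.
  y = 3: RHS = 624 is not a perfect cube.
  y = -3: RHS = -618 is not a perfect cube.
Continuing the search up to |y| = 40 finds no solutions either.
No (x, y) in the scanned range satisfies the equation.

No integer solutions with |y| ≤ 40.


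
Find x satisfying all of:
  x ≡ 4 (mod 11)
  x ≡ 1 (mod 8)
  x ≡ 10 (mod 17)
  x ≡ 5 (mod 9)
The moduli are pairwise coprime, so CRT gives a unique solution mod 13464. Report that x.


Product of moduli M = 11 · 8 · 17 · 9 = 13464.
Merge one congruence at a time:
  Start: x ≡ 4 (mod 11).
  Combine with x ≡ 1 (mod 8); new modulus lcm = 88.
    Write x = 4 + 11·t and substitute into x ≡ 1 (mod 8): 11·t ≡ 1 − 4 = -3 (mod 8).
    Reduce coefficients mod 8: 3·t ≡ 5 (mod 8).
    The inverse of 3 mod 8 is 3 (since 3·3 = 9 = 1·8 + 1), so t ≡ 3·5 = 15 ≡ 7 (mod 8).
    Then x = 4 + 11·7 = 81, valid modulo lcm(11, 8) = 88: x ≡ 81 (mod 88).
  Combine with x ≡ 10 (mod 17); new modulus lcm = 1496.
    Write x = 81 + 88·t and substitute into x ≡ 10 (mod 17): 88·t ≡ 10 − 81 = -71 (mod 17).
    Reduce coefficients mod 17: 3·t ≡ 14 (mod 17).
    The inverse of 3 mod 17 is 6 (since 3·6 = 18 = 1·17 + 1), so t ≡ 6·14 = 84 ≡ 16 (mod 17).
    Then x = 81 + 88·16 = 1489, valid modulo lcm(88, 17) = 1496: x ≡ 1489 (mod 1496).
  Combine with x ≡ 5 (mod 9); new modulus lcm = 13464.
    Write x = 1489 + 1496·t and substitute into x ≡ 5 (mod 9): 1496·t ≡ 5 − 1489 = -1484 (mod 9).
    Reduce coefficients mod 9: 2·t ≡ 1 (mod 9).
    The inverse of 2 mod 9 is 5 (since 2·5 = 10 = 1·9 + 1), so t ≡ 5·1 = 5 ≡ 5 (mod 9).
    Then x = 1489 + 1496·5 = 8969, valid modulo lcm(1496, 9) = 13464: x ≡ 8969 (mod 13464).
Verify against each original: 8969 mod 11 = 4, 8969 mod 8 = 1, 8969 mod 17 = 10, 8969 mod 9 = 5.

x ≡ 8969 (mod 13464).


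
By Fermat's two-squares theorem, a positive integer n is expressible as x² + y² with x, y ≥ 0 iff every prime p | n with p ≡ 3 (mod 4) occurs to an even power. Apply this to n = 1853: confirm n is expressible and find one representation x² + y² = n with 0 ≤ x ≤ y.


Step 1: Factor n = 1853 = 17 · 109.
Step 2: Check the mod-4 condition on each prime factor: 17 ≡ 1 (mod 4), exponent 1; 109 ≡ 1 (mod 4), exponent 1.
All primes ≡ 3 (mod 4) appear to even exponent (or don't appear), so by the two-squares theorem n IS expressible as a sum of two squares.
Step 3: Build a representation. Here n = 17 · 109 is a product of primes ≡ 1 (mod 4). Each prime p ≡ 1 (mod 4) is itself a sum of two squares; find a² by testing p − a² for a perfect square:
  17: 17 − 1² = 16 = 4² ⇒ 17 = 1² + 4².
  109: 109 − 1² = 108, 109 − 2² = 105, 109 − 3² = 100 = 10² ⇒ 109 = 3² + 10².
  Combine using the Brahmagupta–Fibonacci identity (a² + b²)(c² + d²) = (ac − bd)² + (ad + bc)² = (ac + bd)² + (ad − bc)²:
  17 · 109 = 1853: from (1² + 4²)(3² + 10²), take (1·3 − 4·10, 1·10 + 4·3) = (3 − 40, 10 + 12) = (-37, 22); dropping signs (only squares matter) gives (37, 22); check 37² + 22² = 1369 + 484 = 1853 ✓.
Step 4: Order so x ≤ y and verify: 22² + 37² = 484 + 1369 = 1853 = n. ✓

n = 1853 = 22² + 37² (one valid representation with x ≤ y).


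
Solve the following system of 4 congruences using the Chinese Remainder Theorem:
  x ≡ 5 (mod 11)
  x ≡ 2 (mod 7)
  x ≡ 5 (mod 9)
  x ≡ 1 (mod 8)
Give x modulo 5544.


Product of moduli M = 11 · 7 · 9 · 8 = 5544.
Merge one congruence at a time:
  Start: x ≡ 5 (mod 11).
  Combine with x ≡ 2 (mod 7); new modulus lcm = 77.
    Write x = 5 + 11·t and substitute into x ≡ 2 (mod 7): 11·t ≡ 2 − 5 = -3 (mod 7).
    Reduce coefficients mod 7: 4·t ≡ 4 (mod 7).
    The inverse of 4 mod 7 is 2 (since 4·2 = 8 = 1·7 + 1), so t ≡ 2·4 = 8 ≡ 1 (mod 7).
    Then x = 5 + 11·1 = 16, valid modulo lcm(11, 7) = 77: x ≡ 16 (mod 77).
  Combine with x ≡ 5 (mod 9); new modulus lcm = 693.
    Write x = 16 + 77·t and substitute into x ≡ 5 (mod 9): 77·t ≡ 5 − 16 = -11 (mod 9).
    Reduce coefficients mod 9: 5·t ≡ 7 (mod 9).
    The inverse of 5 mod 9 is 2 (since 5·2 = 10 = 1·9 + 1), so t ≡ 2·7 = 14 ≡ 5 (mod 9).
    Then x = 16 + 77·5 = 401, valid modulo lcm(77, 9) = 693: x ≡ 401 (mod 693).
  Combine with x ≡ 1 (mod 8); new modulus lcm = 5544.
    Write x = 401 + 693·t and substitute into x ≡ 1 (mod 8): 693·t ≡ 1 − 401 = -400 (mod 8).
    Reduce coefficients mod 8: 5·t ≡ 0 (mod 8).
    The inverse of 5 mod 8 is 5 (since 5·5 = 25 = 3·8 + 1), so t ≡ 5·0 = 0 ≡ 0 (mod 8).
    Then x = 401 + 693·0 = 401, valid modulo lcm(693, 8) = 5544: x ≡ 401 (mod 5544).
Verify against each original: 401 mod 11 = 5, 401 mod 7 = 2, 401 mod 9 = 5, 401 mod 8 = 1.

x ≡ 401 (mod 5544).
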